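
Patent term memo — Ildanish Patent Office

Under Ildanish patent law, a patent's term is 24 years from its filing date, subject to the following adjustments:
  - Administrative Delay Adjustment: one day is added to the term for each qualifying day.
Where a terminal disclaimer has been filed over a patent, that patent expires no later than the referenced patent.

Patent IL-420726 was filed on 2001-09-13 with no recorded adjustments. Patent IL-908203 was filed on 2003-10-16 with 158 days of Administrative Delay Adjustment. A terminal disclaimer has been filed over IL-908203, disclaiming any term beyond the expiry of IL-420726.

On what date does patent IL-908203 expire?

Natural term of IL-908203:
  Base: filing + 24 years → 16 October 2027.
  Administrative Delay Adjustment: +158 days → 22 March 2028.
Expiry of referenced patent IL-420726:
  Base: filing + 24 years → 13 September 2025.
Terminal disclaimer: IL-908203 expires on the earlier of 22 March 2028 and 13 September 2025.

2025-09-13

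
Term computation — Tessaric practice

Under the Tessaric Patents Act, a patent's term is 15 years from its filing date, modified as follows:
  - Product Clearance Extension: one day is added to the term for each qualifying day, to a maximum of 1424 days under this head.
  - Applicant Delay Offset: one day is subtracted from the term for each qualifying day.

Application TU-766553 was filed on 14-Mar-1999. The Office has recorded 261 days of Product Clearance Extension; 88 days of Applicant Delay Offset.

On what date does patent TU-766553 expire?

Base term: filing date + 15 years → 14 March 2014.
Product Clearance Extension: 261 days (within the 1424-day cap) → +261 days → 30 November 2014.
Applicant Delay Offset: −88 days → 3 September 2014.

September 3, 2014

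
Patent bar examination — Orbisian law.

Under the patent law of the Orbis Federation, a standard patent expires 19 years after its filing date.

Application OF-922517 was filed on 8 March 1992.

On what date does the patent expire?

Filing date + 19 years → 8 March 2011.

2011-03-08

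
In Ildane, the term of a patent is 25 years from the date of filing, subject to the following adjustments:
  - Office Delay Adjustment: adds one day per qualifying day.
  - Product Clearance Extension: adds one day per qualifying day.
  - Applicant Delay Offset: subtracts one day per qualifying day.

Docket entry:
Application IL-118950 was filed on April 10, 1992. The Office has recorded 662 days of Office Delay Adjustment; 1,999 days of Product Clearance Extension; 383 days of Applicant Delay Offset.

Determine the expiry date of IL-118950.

Base term: filing date + 25 years → 10 April 2017.
Office Delay Adjustment: +662 days → 1 February 2019.
Product Clearance Extension: +1999 days → 23 July 2024.
Applicant Delay Offset: −383 days → 6 July 2023.

July 6, 2023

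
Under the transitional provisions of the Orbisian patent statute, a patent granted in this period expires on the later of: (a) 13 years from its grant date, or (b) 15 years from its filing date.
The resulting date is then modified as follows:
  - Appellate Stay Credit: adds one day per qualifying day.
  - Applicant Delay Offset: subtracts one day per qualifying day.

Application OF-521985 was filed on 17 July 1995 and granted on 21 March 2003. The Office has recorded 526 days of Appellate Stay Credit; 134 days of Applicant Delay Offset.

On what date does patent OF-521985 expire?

(a) grant + 13 years → 21 March 2016.
(b) filing + 15 years → 17 July 2010.
Later of the two: 21 March 2016.
Appellate Stay Credit: +526 days → 29 August 2017.
Applicant Delay Offset: −134 days → 17 April 2017.

April 17, 2017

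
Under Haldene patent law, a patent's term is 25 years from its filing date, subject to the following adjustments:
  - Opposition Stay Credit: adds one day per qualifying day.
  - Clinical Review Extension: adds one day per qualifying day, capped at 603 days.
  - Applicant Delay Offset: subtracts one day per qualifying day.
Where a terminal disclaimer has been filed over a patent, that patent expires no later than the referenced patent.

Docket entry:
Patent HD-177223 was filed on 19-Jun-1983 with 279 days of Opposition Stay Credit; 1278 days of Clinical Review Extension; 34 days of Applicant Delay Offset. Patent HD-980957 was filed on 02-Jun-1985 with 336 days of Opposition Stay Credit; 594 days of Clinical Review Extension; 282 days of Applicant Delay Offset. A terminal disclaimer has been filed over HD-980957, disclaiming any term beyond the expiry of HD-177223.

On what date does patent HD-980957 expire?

October 15, 2010

Natural term of HD-980957:
  Base: filing + 25 years → 2 June 2010.
  Opposition Stay Credit: +336 days → 4 May 2011.
  Clinical Review Extension: 594 days (within the 603-day cap) → +594 days → 18 December 2012.
  Applicant Delay Offset: −282 days → 11 March 2012.
Expiry of referenced patent HD-177223:
  Base: filing + 25 years → 19 June 2008.
  Opposition Stay Credit: +279 days → 25 March 2009.
  Clinical Review Extension: 1278 days claimed exceeds the 603-day cap, so +603 days → 18 November 2010.
  Applicant Delay Offset: −34 days → 15 October 2010.
Terminal disclaimer: HD-980957 expires on the earlier of 11 March 2012 and 15 October 2010.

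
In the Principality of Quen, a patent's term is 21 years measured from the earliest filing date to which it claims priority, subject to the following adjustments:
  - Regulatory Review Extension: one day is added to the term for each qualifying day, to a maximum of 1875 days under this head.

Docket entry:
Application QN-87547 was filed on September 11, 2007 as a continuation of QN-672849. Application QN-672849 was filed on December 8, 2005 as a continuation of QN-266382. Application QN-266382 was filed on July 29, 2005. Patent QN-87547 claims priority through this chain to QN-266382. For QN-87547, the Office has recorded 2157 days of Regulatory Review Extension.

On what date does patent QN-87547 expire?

Earliest priority filing: 29 July 2005.
Base term: 29 July 2005 + 21 years → 29 July 2026.
Regulatory Review Extension: 2157 days claimed exceeds the 1875-day cap, so +1875 days → 16 September 2031.

2031-09-16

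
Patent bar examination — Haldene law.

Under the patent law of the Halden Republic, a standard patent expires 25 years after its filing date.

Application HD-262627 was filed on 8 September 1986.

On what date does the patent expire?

2011-09-08

Filing date + 25 years → 8 September 2011.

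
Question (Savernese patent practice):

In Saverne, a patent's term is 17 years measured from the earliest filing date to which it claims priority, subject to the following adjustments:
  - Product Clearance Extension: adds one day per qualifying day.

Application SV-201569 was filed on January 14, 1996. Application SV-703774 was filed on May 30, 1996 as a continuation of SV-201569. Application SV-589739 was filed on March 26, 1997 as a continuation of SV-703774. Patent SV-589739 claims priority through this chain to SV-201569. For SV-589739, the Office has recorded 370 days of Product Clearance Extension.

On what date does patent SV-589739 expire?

Earliest priority filing: 14 January 1996.
Base term: 14 January 1996 + 17 years → 14 January 2013.
Product Clearance Extension: +370 days → 19 January 2014.

January 19, 2014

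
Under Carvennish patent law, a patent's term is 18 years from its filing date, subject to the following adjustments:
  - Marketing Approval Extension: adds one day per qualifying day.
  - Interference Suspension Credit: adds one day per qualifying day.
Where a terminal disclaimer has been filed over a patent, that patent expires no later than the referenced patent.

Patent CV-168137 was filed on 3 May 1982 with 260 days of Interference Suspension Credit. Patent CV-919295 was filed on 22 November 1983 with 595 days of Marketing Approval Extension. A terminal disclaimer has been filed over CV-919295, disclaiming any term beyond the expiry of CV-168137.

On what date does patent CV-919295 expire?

Natural term of CV-919295:
  Base: filing + 18 years → 22 November 2001.
  Marketing Approval Extension: +595 days → 10 July 2003.
Expiry of referenced patent CV-168137:
  Base: filing + 18 years → 3 May 2000.
  Interference Suspension Credit: +260 days → 18 January 2001.
Terminal disclaimer: CV-919295 expires on the earlier of 10 July 2003 and 18 January 2001.

2001-01-18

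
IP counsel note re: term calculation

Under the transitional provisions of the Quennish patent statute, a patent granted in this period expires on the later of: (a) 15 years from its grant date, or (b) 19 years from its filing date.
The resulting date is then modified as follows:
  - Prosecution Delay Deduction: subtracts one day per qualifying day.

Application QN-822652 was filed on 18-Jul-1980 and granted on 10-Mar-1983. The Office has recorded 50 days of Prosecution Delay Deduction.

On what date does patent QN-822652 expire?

(a) grant + 15 years → 10 March 1998.
(b) filing + 19 years → 18 July 1999.
Later of the two: 18 July 1999.
Prosecution Delay Deduction: −50 days → 29 May 1999.

May 29, 1999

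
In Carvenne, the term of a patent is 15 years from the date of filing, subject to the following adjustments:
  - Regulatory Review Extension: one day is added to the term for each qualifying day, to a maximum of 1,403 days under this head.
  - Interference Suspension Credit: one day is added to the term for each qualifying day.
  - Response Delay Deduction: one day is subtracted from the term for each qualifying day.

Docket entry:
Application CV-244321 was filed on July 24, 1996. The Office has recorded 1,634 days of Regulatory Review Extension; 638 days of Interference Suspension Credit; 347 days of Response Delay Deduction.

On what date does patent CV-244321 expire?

March 13, 2016

Base term: filing date + 15 years → 24 July 2011.
Regulatory Review Extension: 1634 days claimed exceeds the 1403-day cap, so +1403 days → 27 May 2015.
Interference Suspension Credit: +638 days → 23 February 2017.
Response Delay Deduction: −347 days → 13 March 2016.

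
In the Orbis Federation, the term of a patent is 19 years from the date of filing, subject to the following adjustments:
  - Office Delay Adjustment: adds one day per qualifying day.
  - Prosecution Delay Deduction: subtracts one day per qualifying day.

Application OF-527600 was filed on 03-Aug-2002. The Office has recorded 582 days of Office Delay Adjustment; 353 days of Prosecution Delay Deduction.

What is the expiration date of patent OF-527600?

Base term: filing date + 19 years → 3 August 2021.
Office Delay Adjustment: +582 days → 8 March 2023.
Prosecution Delay Deduction: −353 days → 20 March 2022.

March 20, 2022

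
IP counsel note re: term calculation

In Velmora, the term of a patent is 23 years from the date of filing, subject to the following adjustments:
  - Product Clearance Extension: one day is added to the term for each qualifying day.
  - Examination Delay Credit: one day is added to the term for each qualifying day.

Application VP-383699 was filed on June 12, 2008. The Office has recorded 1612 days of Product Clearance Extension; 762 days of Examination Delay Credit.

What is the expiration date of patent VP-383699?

Base term: filing date + 23 years → 12 June 2031.
Product Clearance Extension: +1612 days → 10 November 2035.
Examination Delay Credit: +762 days → 11 December 2037.

2037-12-11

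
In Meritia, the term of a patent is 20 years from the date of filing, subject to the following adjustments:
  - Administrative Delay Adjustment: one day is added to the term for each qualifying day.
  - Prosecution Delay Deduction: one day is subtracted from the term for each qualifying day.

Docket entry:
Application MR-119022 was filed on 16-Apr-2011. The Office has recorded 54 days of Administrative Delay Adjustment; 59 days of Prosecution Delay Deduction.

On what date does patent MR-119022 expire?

Base term: filing date + 20 years → 16 April 2031.
Administrative Delay Adjustment: +54 days → 9 June 2031.
Prosecution Delay Deduction: −59 days → 11 April 2031.

2031-04-11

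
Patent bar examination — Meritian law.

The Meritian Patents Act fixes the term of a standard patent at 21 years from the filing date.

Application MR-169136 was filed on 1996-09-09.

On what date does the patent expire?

Filing date + 21 years → 9 September 2017.

September 9, 2017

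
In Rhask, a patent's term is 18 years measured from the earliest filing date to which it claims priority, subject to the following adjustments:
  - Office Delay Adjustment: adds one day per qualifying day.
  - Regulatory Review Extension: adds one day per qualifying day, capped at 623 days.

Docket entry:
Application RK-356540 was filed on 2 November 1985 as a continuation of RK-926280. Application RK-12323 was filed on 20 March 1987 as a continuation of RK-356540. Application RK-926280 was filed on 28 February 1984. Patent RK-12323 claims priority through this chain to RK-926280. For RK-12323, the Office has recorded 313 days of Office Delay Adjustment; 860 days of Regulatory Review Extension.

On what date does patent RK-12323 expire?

Earliest priority filing: 28 February 1984.
Base term: 28 February 1984 + 18 years → 28 February 2002.
Office Delay Adjustment: +313 days → 7 January 2003.
Regulatory Review Extension: 860 days claimed exceeds the 623-day cap, so +623 days → 21 September 2004.

2004-09-21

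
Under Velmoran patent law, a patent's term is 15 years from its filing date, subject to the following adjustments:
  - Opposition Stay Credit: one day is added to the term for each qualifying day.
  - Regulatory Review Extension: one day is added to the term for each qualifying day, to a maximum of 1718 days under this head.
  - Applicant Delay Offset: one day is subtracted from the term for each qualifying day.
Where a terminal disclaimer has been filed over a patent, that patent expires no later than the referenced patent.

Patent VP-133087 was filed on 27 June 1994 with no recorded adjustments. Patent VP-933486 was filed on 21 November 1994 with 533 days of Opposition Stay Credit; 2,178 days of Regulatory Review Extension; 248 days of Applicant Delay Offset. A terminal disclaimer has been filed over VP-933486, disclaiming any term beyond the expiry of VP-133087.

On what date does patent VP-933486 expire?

Natural term of VP-933486:
  Base: filing + 15 years → 21 November 2009.
  Opposition Stay Credit: +533 days → 8 May 2011.
  Regulatory Review Extension: 2178 days claimed exceeds the 1718-day cap, so +1718 days → 20 January 2016.
  Applicant Delay Offset: −248 days → 17 May 2015.
Expiry of referenced patent VP-133087:
  Base: filing + 15 years → 27 June 2009.
Terminal disclaimer: VP-933486 expires on the earlier of 17 May 2015 and 27 June 2009.

June 27, 2009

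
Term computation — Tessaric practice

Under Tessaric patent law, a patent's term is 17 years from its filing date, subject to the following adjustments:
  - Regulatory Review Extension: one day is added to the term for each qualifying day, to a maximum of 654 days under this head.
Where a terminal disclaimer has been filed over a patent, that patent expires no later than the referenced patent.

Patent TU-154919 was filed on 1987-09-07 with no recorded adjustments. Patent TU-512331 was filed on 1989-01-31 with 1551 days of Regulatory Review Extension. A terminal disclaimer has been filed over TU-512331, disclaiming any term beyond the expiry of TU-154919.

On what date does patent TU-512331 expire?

2004-09-07

Natural term of TU-512331:
  Base: filing + 17 years → 31 January 2006.
  Regulatory Review Extension: 1551 days claimed exceeds the 654-day cap, so +654 days → 16 November 2007.
Expiry of referenced patent TU-154919:
  Base: filing + 17 years → 7 September 2004.
Terminal disclaimer: TU-512331 expires on the earlier of 16 November 2007 and 7 September 2004.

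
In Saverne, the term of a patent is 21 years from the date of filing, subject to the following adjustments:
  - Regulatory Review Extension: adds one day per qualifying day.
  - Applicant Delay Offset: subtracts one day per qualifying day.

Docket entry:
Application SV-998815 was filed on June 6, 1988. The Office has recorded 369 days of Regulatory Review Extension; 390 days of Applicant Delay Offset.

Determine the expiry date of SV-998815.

May 16, 2009

Base term: filing date + 21 years → 6 June 2009.
Regulatory Review Extension: +369 days → 10 June 2010.
Applicant Delay Offset: −390 days → 16 May 2009.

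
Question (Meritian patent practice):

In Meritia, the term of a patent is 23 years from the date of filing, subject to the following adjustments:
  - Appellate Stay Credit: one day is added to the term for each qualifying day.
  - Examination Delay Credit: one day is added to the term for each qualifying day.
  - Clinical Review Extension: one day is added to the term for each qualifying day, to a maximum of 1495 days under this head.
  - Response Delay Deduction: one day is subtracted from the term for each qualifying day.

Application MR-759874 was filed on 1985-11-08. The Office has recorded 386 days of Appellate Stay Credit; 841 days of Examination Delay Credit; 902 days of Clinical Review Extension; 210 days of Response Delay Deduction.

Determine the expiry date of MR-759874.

Base term: filing date + 23 years → 8 November 2008.
Appellate Stay Credit: +386 days → 29 November 2009.
Examination Delay Credit: +841 days → 19 March 2012.
Clinical Review Extension: 902 days (within the 1495-day cap) → +902 days → 7 September 2014.
Response Delay Deduction: −210 days → 9 February 2014.

2014-02-09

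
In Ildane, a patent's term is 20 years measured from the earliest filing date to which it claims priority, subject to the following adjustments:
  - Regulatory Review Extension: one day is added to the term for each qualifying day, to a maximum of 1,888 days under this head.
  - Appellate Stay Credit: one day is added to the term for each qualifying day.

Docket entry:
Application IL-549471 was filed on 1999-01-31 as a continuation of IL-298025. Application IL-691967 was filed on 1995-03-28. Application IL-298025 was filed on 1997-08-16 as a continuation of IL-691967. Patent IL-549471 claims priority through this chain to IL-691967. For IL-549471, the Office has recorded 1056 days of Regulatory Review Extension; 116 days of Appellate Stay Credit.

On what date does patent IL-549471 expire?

June 12, 2018

Earliest priority filing: 28 March 1995.
Base term: 28 March 1995 + 20 years → 28 March 2015.
Regulatory Review Extension: 1056 days (within the 1888-day cap) → +1056 days → 16 February 2018.
Appellate Stay Credit: +116 days → 12 June 2018.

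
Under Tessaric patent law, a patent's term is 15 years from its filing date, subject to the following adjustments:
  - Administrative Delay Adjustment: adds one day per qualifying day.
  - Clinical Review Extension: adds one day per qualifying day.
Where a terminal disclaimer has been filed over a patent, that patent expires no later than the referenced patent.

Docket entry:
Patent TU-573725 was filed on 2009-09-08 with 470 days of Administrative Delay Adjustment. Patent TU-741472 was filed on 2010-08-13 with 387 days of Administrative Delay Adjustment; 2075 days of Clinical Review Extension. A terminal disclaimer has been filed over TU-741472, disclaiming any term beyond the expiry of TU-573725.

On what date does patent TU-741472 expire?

2025-12-22

Natural term of TU-741472:
  Base: filing + 15 years → 13 August 2025.
  Administrative Delay Adjustment: +387 days → 4 September 2026.
  Clinical Review Extension: +2075 days → 10 May 2032.
Expiry of referenced patent TU-573725:
  Base: filing + 15 years → 8 September 2024.
  Administrative Delay Adjustment: +470 days → 22 December 2025.
Terminal disclaimer: TU-741472 expires on the earlier of 10 May 2032 and 22 December 2025.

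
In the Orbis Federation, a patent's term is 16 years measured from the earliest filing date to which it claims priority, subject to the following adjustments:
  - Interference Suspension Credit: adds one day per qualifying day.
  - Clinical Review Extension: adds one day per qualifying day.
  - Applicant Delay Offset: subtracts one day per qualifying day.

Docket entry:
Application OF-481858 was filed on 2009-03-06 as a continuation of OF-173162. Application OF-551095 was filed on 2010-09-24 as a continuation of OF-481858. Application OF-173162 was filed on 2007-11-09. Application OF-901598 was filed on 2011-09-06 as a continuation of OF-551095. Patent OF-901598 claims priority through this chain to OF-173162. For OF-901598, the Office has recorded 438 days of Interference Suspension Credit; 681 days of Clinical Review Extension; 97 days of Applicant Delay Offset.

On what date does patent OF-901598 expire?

August 27, 2026

Earliest priority filing: 9 November 2007.
Base term: 9 November 2007 + 16 years → 9 November 2023.
Interference Suspension Credit: +438 days → 20 January 2025.
Clinical Review Extension: +681 days → 2 December 2026.
Applicant Delay Offset: −97 days → 27 August 2026.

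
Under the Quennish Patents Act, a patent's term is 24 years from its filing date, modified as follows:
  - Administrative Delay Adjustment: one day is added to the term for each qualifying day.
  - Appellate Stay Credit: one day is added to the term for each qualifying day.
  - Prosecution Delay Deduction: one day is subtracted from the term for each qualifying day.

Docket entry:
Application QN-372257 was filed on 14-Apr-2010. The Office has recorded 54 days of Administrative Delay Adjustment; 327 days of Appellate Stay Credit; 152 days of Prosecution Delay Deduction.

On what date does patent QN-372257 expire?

Base term: filing date + 24 years → 14 April 2034.
Administrative Delay Adjustment: +54 days → 7 June 2034.
Appellate Stay Credit: +327 days → 30 April 2035.
Prosecution Delay Deduction: −152 days → 29 November 2034.

November 29, 2034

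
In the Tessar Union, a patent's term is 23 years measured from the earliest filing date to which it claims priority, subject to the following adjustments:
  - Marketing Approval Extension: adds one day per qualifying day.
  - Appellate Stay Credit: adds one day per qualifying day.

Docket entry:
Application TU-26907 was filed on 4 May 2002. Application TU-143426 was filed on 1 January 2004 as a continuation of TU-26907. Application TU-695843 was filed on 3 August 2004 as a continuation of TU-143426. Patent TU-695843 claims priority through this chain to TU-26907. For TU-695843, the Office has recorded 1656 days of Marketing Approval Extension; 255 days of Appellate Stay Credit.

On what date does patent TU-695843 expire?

July 28, 2030

Earliest priority filing: 4 May 2002.
Base term: 4 May 2002 + 23 years → 4 May 2025.
Marketing Approval Extension: +1656 days → 15 November 2029.
Appellate Stay Credit: +255 days → 28 July 2030.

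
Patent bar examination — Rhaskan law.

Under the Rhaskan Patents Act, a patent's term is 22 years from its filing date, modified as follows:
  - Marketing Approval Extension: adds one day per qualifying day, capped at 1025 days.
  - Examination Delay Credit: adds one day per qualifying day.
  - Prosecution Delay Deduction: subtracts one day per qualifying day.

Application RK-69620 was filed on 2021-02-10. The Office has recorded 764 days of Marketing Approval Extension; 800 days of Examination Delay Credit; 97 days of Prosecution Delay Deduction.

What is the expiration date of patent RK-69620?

February 16, 2047

Base term: filing date + 22 years → 10 February 2043.
Marketing Approval Extension: 764 days (within the 1025-day cap) → +764 days → 15 March 2045.
Examination Delay Credit: +800 days → 24 May 2047.
Prosecution Delay Deduction: −97 days → 16 February 2047.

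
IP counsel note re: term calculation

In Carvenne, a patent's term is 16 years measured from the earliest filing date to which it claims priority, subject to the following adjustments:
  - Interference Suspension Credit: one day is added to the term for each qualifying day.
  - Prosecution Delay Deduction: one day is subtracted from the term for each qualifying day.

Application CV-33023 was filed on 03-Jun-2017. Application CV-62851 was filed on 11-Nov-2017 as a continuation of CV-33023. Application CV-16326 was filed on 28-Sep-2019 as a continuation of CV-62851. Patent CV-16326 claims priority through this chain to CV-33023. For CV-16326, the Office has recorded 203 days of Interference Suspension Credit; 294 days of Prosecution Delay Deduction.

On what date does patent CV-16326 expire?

March 4, 2033

Earliest priority filing: 3 June 2017.
Base term: 3 June 2017 + 16 years → 3 June 2033.
Interference Suspension Credit: +203 days → 23 December 2033.
Prosecution Delay Deduction: −294 days → 4 March 2033.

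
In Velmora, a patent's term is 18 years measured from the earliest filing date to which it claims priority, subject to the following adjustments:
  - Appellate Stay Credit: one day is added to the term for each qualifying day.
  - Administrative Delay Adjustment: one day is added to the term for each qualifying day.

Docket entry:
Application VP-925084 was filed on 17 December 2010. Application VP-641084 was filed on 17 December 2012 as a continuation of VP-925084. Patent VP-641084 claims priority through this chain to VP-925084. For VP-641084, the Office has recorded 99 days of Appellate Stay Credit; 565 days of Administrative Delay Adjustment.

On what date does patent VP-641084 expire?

October 12, 2030

Earliest priority filing: 17 December 2010.
Base term: 17 December 2010 + 18 years → 17 December 2028.
Appellate Stay Credit: +99 days → 26 March 2029.
Administrative Delay Adjustment: +565 days → 12 October 2030.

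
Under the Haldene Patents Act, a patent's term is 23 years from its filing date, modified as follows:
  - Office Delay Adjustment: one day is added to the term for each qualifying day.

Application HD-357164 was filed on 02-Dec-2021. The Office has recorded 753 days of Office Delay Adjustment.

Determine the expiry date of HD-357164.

Base term: filing date + 23 years → 2 December 2044.
Office Delay Adjustment: +753 days → 25 December 2046.

2046-12-25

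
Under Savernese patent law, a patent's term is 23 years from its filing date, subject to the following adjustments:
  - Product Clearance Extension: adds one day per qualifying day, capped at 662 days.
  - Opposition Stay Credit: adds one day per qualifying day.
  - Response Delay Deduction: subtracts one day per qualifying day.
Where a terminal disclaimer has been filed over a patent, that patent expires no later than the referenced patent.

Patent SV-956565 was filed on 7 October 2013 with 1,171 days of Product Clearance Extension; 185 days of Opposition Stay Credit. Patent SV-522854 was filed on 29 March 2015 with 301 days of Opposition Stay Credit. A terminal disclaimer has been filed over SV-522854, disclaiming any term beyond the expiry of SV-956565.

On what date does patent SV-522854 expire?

January 24, 2039

Natural term of SV-522854:
  Base: filing + 23 years → 29 March 2038.
  Opposition Stay Credit: +301 days → 24 January 2039.
Expiry of referenced patent SV-956565:
  Base: filing + 23 years → 7 October 2036.
  Product Clearance Extension: 1171 days claimed exceeds the 662-day cap, so +662 days → 31 July 2038.
  Opposition Stay Credit: +185 days → 1 February 2039.
Terminal disclaimer: SV-522854 expires on the earlier of 24 January 2039 and 1 February 2039.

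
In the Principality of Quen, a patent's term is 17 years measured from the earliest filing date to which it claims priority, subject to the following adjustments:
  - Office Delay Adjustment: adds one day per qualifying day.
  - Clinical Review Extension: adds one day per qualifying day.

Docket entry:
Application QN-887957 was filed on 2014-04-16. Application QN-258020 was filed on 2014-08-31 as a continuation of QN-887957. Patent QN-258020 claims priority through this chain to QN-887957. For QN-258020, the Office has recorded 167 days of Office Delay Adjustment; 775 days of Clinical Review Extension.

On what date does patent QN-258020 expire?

Earliest priority filing: 16 April 2014.
Base term: 16 April 2014 + 17 years → 16 April 2031.
Office Delay Adjustment: +167 days → 30 September 2031.
Clinical Review Extension: +775 days → 13 November 2033.

November 13, 2033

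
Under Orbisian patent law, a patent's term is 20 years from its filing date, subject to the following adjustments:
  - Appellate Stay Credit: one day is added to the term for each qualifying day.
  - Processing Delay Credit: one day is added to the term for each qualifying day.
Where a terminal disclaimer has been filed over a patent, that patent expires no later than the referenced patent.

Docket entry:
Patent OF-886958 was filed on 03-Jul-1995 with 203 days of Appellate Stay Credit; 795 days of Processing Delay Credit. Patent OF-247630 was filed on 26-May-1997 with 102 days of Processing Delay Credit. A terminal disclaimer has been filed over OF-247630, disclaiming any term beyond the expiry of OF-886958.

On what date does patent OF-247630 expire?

Natural term of OF-247630:
  Base: filing + 20 years → 26 May 2017.
  Processing Delay Credit: +102 days → 5 September 2017.
Expiry of referenced patent OF-886958:
  Base: filing + 20 years → 3 July 2015.
  Appellate Stay Credit: +203 days → 22 January 2016.
  Processing Delay Credit: +795 days → 27 March 2018.
Terminal disclaimer: OF-247630 expires on the earlier of 5 September 2017 and 27 March 2018.

2017-09-05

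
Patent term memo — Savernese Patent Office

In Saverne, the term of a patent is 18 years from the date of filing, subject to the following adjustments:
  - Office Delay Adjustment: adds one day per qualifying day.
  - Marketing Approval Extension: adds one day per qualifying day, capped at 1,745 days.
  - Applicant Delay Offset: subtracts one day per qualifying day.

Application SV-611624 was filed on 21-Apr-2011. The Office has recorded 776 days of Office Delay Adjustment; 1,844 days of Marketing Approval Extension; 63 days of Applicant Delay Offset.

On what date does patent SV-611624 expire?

Base term: filing date + 18 years → 21 April 2029.
Office Delay Adjustment: +776 days → 6 June 2031.
Marketing Approval Extension: 1844 days claimed exceeds the 1745-day cap, so +1745 days → 16 March 2036.
Applicant Delay Offset: −63 days → 13 January 2036.

2036-01-13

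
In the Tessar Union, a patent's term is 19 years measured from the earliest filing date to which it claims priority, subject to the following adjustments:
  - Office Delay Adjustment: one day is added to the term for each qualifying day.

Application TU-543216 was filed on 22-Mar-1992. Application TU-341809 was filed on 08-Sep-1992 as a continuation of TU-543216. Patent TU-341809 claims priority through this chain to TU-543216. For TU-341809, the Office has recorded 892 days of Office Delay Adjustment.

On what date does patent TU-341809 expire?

August 30, 2013

Earliest priority filing: 22 March 1992.
Base term: 22 March 1992 + 19 years → 22 March 2011.
Office Delay Adjustment: +892 days → 30 August 2013.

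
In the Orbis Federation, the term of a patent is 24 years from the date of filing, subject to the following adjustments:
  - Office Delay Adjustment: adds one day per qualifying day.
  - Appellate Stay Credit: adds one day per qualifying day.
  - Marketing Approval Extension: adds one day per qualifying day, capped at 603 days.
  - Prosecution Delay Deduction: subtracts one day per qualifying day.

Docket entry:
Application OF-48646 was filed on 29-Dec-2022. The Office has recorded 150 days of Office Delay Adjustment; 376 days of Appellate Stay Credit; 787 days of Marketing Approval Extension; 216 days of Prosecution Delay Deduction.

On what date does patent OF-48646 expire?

2049-06-29

Base term: filing date + 24 years → 29 December 2046.
Office Delay Adjustment: +150 days → 28 May 2047.
Appellate Stay Credit: +376 days → 7 June 2048.
Marketing Approval Extension: 787 days claimed exceeds the 603-day cap, so +603 days → 31 January 2050.
Prosecution Delay Deduction: −216 days → 29 June 2049.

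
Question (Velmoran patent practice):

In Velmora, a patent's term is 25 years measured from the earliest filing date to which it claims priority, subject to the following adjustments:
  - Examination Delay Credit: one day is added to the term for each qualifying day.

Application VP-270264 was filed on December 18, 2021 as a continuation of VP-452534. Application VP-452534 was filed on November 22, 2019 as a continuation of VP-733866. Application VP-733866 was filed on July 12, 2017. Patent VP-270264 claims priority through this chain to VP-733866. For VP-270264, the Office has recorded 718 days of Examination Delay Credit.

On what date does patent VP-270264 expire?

Earliest priority filing: 12 July 2017.
Base term: 12 July 2017 + 25 years → 12 July 2042.
Examination Delay Credit: +718 days → 29 June 2044.

June 29, 2044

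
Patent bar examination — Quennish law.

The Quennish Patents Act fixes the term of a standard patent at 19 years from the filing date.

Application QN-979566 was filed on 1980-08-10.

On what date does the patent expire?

Filing date + 19 years → 10 August 1999.

1999-08-10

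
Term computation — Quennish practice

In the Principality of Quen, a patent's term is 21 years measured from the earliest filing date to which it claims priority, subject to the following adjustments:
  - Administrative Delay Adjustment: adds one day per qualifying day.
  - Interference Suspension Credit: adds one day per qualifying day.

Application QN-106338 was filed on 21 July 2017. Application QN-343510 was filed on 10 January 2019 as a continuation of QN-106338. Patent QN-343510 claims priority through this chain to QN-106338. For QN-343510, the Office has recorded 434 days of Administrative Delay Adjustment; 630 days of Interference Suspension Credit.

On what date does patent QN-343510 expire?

Earliest priority filing: 21 July 2017.
Base term: 21 July 2017 + 21 years → 21 July 2038.
Administrative Delay Adjustment: +434 days → 28 September 2039.
Interference Suspension Credit: +630 days → 19 June 2041.

2041-06-19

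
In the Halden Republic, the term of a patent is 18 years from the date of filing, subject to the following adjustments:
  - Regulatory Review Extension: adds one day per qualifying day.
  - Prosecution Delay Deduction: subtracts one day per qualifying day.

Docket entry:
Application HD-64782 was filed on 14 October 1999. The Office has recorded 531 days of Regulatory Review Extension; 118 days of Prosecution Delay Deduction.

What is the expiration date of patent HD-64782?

2018-12-01

Base term: filing date + 18 years → 14 October 2017.
Regulatory Review Extension: +531 days → 29 March 2019.
Prosecution Delay Deduction: −118 days → 1 December 2018.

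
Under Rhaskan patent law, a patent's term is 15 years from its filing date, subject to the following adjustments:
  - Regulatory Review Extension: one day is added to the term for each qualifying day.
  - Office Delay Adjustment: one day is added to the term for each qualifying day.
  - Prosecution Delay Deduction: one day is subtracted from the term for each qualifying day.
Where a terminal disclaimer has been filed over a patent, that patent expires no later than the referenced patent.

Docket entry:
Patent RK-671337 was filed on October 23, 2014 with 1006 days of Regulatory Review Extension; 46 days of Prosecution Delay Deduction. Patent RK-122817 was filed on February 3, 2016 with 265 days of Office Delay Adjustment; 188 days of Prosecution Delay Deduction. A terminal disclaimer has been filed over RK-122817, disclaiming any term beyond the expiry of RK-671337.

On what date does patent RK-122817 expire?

April 21, 2031

Natural term of RK-122817:
  Base: filing + 15 years → 3 February 2031.
  Office Delay Adjustment: +265 days → 26 October 2031.
  Prosecution Delay Deduction: −188 days → 21 April 2031.
Expiry of referenced patent RK-671337:
  Base: filing + 15 years → 23 October 2029.
  Regulatory Review Extension: +1006 days → 25 July 2032.
  Prosecution Delay Deduction: −46 days → 9 June 2032.
Terminal disclaimer: RK-122817 expires on the earlier of 21 April 2031 and 9 June 2032.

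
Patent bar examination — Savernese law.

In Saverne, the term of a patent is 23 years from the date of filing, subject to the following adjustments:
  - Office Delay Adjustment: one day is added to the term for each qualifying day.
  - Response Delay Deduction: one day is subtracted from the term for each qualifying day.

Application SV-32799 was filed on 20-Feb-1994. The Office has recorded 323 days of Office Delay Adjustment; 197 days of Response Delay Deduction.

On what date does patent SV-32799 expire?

Base term: filing date + 23 years → 20 February 2017.
Office Delay Adjustment: +323 days → 9 January 2018.
Response Delay Deduction: −197 days → 26 June 2017.

June 26, 2017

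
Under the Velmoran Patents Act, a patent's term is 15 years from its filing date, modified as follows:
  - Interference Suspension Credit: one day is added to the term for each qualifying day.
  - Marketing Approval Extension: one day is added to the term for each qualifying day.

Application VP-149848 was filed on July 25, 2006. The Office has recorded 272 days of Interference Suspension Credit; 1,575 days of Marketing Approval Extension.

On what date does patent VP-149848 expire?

Base term: filing date + 15 years → 25 July 2021.
Interference Suspension Credit: +272 days → 23 April 2022.
Marketing Approval Extension: +1575 days → 15 August 2026.

August 15, 2026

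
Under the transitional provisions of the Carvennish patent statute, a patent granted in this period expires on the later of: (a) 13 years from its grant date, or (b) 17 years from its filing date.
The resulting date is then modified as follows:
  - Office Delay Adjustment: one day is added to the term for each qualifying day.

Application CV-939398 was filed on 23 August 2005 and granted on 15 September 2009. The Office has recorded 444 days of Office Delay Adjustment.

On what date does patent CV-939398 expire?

December 3, 2023

(a) grant + 13 years → 15 September 2022.
(b) filing + 17 years → 23 August 2022.
Later of the two: 15 September 2022.
Office Delay Adjustment: +444 days → 3 December 2023.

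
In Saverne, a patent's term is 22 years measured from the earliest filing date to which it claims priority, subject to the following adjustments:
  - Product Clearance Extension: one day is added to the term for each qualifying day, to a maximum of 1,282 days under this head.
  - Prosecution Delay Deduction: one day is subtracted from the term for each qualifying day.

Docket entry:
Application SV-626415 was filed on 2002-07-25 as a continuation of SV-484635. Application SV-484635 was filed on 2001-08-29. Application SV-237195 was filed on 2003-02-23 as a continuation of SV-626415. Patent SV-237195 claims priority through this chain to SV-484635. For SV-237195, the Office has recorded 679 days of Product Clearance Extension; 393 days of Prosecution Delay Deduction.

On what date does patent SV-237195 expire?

2024-06-10

Earliest priority filing: 29 August 2001.
Base term: 29 August 2001 + 22 years → 29 August 2023.
Product Clearance Extension: 679 days (within the 1282-day cap) → +679 days → 8 July 2025.
Prosecution Delay Deduction: −393 days → 10 June 2024.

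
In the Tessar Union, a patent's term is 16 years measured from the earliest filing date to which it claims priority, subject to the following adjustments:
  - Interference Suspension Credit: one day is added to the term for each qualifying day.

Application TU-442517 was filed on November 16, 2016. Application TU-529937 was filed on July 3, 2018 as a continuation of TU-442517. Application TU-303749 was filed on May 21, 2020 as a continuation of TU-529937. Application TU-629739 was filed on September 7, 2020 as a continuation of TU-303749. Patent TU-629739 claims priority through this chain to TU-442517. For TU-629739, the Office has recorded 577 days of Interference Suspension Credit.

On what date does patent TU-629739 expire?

Earliest priority filing: 16 November 2016.
Base term: 16 November 2016 + 16 years → 16 November 2032.
Interference Suspension Credit: +577 days → 16 June 2034.

2034-06-16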